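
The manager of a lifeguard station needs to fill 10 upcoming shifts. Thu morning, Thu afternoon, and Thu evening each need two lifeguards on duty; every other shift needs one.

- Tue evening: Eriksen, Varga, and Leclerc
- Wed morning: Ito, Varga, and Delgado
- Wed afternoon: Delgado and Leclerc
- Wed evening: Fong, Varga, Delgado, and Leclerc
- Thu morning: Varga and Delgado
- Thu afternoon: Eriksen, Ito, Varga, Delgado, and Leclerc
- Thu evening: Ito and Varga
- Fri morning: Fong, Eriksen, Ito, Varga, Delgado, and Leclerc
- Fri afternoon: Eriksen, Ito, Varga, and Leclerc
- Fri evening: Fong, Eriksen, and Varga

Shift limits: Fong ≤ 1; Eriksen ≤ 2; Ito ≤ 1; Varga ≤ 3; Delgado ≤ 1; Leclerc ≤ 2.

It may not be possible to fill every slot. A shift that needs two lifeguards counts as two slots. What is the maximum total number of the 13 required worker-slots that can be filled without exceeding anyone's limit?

10

Total capacity across all lifeguards is 1+2+1+3+1+2 = 10, and 13 slots are needed, so at most 10 can be filled.
An assignment achieving 10: Tue evening→Eriksen, Wed morning→Varga, Wed afternoon→Delgado, Wed evening→Leclerc, Thu morning→Varga, Thu afternoon→Leclerc, Thu evening→Ito+Varga, Fri afternoon→Eriksen, Fri evening→Fong.
Loads: Fong 1/1, Eriksen 2/2, Ito 1/1, Varga 3/3, Delgado 1/1, Leclerc 2/2.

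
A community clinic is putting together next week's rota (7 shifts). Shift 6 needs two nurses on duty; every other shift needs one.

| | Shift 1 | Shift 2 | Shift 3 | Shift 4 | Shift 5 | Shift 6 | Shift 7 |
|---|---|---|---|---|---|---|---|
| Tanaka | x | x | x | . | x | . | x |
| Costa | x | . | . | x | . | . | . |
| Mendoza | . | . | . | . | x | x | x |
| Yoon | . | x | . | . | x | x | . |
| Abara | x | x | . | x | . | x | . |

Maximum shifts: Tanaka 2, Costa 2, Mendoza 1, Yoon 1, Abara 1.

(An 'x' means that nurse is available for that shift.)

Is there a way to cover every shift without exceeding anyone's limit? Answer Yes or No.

Shifts {Shift 2, Shift 3, Shift 5, Shift 6, Shift 7} need 6 worker-slots in total, but the nurses available for any of those shifts (Tanaka, Mendoza, Yoon, and Abara) can supply at most 5 among them. So no valid schedule exists.

No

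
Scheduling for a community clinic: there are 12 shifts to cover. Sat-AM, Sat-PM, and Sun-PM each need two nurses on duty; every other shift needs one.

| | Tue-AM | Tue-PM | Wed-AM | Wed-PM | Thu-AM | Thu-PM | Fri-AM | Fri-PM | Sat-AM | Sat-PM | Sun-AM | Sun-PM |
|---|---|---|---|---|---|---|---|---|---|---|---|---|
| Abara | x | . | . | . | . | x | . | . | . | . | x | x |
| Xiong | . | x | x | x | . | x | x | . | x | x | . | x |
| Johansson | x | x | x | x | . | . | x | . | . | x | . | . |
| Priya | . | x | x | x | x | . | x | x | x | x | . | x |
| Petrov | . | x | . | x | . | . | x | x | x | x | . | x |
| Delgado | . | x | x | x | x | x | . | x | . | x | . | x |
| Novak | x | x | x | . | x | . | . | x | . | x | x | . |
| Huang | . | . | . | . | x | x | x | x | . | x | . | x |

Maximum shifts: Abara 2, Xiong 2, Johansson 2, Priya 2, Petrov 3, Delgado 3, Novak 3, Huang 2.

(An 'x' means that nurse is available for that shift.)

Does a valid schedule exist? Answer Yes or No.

One valid schedule: Tue-AM→Abara, Tue-PM→Petrov, Wed-AM→Johansson, Wed-PM→Johansson, Thu-AM→Priya, Thu-PM→Xiong, Fri-AM→Petrov, Fri-PM→Petrov, Sat-AM→Xiong+Priya, Sat-PM→Delgado+Novak, Sun-AM→Abara, Sun-PM→Delgado+Huang.
Loads: Abara 2/2, Xiong 2/2, Johansson 2/2, Priya 2/2, Petrov 3/3, Delgado 2/3, Novak 1/3, Huang 1/2 — all within limits.

Yes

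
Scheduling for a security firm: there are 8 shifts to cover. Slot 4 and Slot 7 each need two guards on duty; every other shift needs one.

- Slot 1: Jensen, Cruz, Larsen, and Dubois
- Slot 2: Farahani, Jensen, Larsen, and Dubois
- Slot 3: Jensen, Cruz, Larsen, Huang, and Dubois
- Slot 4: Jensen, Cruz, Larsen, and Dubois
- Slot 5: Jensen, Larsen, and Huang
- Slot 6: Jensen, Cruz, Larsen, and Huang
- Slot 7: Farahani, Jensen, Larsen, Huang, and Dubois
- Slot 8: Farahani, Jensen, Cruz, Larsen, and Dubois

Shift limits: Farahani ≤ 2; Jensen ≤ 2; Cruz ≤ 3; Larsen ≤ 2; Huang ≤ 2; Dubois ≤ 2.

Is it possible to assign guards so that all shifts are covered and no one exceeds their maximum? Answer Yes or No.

One valid schedule: Slot 1→Jensen, Slot 2→Farahani, Slot 3→Cruz, Slot 4→Cruz+Larsen, Slot 5→Jensen, Slot 6→Cruz, Slot 7→Larsen+Huang, Slot 8→Farahani.
Loads: Farahani 2/2, Jensen 2/2, Cruz 3/3, Larsen 2/2, Huang 1/2, Dubois 0/2 — all within limits.

Yes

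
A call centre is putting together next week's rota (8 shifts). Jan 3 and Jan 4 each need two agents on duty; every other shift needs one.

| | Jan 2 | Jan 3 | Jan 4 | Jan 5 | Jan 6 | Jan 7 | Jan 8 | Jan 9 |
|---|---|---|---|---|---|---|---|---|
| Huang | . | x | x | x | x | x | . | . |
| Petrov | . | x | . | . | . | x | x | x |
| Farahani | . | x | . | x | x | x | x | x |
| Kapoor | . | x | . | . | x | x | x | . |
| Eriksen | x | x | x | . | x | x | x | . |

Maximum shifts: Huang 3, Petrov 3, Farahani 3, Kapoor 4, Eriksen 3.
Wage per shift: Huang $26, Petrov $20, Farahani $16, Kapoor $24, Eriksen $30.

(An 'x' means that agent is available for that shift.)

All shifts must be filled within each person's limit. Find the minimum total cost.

Jan 2 can only be covered by Eriksen, so that assignment is forced.
Jan 4 can only be covered by Huang and Eriksen, so that assignment is forced.
Picking the cheapest available agent for each shift independently would cost $202, but that ignores the shift limits.
An optimal schedule: Jan 2→Eriksen, Jan 3→Petrov+Kapoor, Jan 4→Huang+Eriksen, Jan 5→Farahani, Jan 6→Farahani, Jan 7→Petrov, Jan 8→Petrov, Jan 9→Farahani.
Total: 30 + 20 + 24 + 26 + 30 + 16 + 16 + 20 + 20 + 16 = $218.

$218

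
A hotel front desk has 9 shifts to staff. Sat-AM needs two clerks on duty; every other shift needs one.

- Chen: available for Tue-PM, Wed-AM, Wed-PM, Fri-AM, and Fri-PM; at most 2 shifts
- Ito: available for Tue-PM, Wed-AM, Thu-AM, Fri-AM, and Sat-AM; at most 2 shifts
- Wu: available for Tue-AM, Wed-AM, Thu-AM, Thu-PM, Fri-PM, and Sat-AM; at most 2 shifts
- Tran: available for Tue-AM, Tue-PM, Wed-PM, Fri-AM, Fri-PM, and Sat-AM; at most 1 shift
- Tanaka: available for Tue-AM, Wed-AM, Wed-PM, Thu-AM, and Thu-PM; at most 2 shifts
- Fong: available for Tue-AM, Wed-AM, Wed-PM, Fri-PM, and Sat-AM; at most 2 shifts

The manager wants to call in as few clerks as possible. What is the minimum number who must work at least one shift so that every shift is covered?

5

10 slots to fill and no one can take more than 2, so at least ⌈10/2⌉ = 5 clerks are needed.
Chen, Ito, Wu, Tanaka, and Fong alone can cover everything: Tue-AM→Wu, Tue-PM→Chen, Wed-AM→Tanaka, Wed-PM→Tanaka, Thu-AM→Ito, Thu-PM→Wu, Fri-AM→Chen, Fri-PM→Fong, Sat-AM→Ito+Fong.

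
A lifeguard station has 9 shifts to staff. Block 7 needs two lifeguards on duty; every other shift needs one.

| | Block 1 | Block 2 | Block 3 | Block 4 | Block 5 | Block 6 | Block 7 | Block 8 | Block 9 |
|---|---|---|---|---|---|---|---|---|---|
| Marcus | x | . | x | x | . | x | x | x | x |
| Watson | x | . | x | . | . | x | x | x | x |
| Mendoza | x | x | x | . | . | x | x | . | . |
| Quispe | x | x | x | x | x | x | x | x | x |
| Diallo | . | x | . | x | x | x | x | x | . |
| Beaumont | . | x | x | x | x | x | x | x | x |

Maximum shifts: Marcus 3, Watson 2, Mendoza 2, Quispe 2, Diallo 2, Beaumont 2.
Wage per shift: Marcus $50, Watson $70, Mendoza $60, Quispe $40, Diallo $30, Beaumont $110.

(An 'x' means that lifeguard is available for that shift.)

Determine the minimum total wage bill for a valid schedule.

$480

Picking the cheapest available lifeguard for each shift independently would cost $340, but that ignores the shift limits.
An optimal schedule: Block 1→Quispe, Block 2→Diallo, Block 3→Marcus, Block 4→Quispe, Block 5→Diallo, Block 6→Mendoza, Block 7→Mendoza+Watson, Block 8→Marcus, Block 9→Marcus.
Total: 40 + 30 + 50 + 40 + 30 + 60 + 60 + 70 + 50 + 50 = $480.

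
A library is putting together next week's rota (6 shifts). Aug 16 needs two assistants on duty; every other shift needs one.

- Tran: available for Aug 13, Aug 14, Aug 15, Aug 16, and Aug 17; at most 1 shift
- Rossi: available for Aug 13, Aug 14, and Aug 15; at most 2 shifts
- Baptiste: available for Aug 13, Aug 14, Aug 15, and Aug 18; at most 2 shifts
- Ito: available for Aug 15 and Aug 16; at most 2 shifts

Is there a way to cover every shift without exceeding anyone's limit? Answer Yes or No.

No

Total capacity is 7 and 7 slots are needed, so capacity alone doesn't rule it out.
Shifts {Aug 16, Aug 17} need 3 worker-slots in total, but the assistants available for any of those shifts (Tran and Ito) can supply at most 2 among them. So no valid schedule exists.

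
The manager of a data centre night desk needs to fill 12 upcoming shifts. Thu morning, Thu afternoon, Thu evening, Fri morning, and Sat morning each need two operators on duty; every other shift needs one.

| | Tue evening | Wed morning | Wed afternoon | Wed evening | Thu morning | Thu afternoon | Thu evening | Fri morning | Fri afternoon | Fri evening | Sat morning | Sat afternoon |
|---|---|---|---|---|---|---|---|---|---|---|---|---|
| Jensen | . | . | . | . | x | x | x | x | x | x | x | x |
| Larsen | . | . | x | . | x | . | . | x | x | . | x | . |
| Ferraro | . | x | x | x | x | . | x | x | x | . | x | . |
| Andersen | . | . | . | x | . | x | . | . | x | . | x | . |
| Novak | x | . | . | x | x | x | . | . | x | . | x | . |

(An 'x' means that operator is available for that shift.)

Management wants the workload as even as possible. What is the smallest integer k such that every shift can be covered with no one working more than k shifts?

4

With 5 operators and 17 worker-slots to fill, someone must work at least ⌈17/5⌉ = 4 shifts, so k ≥ 4.
k = 4 works: Tue evening→Novak, Wed morning→Ferraro, Wed afternoon→Larsen, Wed evening→Ferraro, Thu morning→Larsen+Novak, Thu afternoon→Jensen+Andersen, Thu evening→Jensen+Ferraro, Fri morning→Larsen+Ferraro, Fri afternoon→Larsen, Fri evening→Jensen, Sat morning→Andersen+Novak, Sat afternoon→Jensen.
Loads: Jensen 4, Larsen 4, Ferraro 4, Andersen 2, Novak 3 — all ≤ 4.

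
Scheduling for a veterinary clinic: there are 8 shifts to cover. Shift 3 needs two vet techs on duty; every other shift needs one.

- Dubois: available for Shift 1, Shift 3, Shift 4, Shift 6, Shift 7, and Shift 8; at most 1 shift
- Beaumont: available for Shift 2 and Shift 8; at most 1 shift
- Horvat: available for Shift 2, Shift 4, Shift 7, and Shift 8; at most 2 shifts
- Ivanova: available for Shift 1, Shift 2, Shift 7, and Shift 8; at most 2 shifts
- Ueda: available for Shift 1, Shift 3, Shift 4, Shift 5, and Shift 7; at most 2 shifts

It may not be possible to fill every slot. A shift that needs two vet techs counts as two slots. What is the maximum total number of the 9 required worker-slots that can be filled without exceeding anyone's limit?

8

Total capacity across all vet techs is 1+1+2+2+2 = 8, and 9 slots are needed, so at most 8 can be filled.
An assignment achieving 8: Shift 1→Ivanova, Shift 2→Beaumont, Shift 3→Ueda, Shift 4→Horvat, Shift 5→Ueda, Shift 6→Dubois, Shift 7→Horvat, Shift 8→Ivanova.
Loads: Dubois 1/1, Beaumont 1/1, Horvat 2/2, Ivanova 2/2, Ueda 2/2.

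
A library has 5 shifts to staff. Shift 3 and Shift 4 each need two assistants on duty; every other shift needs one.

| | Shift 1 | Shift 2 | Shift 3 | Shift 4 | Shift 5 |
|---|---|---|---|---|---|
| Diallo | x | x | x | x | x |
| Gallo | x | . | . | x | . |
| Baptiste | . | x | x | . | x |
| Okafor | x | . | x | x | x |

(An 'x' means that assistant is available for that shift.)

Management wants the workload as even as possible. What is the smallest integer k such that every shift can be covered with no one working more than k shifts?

2

With 4 assistants and 7 worker-slots to fill, someone must work at least ⌈7/4⌉ = 2 shifts, so k ≥ 2.
k = 2 works: Shift 1→Diallo, Shift 2→Diallo, Shift 3→Baptiste+Okafor, Shift 4→Gallo+Okafor, Shift 5→Baptiste.
Loads: Diallo 2, Gallo 1, Baptiste 2, Okafor 2 — all ≤ 2.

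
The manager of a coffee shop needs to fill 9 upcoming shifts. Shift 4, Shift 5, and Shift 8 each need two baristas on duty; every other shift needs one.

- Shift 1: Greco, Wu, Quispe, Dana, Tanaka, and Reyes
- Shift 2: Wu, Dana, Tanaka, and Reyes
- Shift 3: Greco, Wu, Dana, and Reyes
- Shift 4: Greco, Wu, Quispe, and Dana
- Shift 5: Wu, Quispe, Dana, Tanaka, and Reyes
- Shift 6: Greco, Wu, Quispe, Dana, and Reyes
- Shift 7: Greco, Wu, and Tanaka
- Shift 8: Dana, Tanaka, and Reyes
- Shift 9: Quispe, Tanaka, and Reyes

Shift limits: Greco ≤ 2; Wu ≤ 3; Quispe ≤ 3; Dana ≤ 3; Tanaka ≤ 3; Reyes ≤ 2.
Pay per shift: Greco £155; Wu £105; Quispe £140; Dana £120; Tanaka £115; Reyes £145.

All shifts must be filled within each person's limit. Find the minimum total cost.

£1440

Picking the cheapest available barista for each shift independently would cost £1320, but that ignores the shift limits.
An optimal schedule: Shift 1→Quispe, Shift 2→Wu, Shift 3→Wu, Shift 4→Dana+Quispe, Shift 5→Tanaka+Quispe, Shift 6→Dana, Shift 7→Wu, Shift 8→Tanaka+Dana, Shift 9→Tanaka.
Total: 140 + 105 + 105 + 120 + 140 + 115 + 140 + 120 + 105 + 115 + 120 + 115 = £1440.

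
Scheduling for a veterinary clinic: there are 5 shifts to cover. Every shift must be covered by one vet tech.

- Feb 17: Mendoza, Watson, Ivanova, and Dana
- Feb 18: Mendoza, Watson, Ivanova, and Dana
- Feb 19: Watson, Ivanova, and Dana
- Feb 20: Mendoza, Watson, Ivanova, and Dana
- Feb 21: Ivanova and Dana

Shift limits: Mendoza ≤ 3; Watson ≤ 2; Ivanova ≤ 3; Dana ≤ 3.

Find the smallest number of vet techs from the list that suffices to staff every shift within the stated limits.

5 slots to fill and no one can take more than 3, so at least ⌈5/3⌉ = 2 vet techs are needed.
Mendoza and Ivanova alone can cover everything: Feb 17→Mendoza, Feb 18→Mendoza, Feb 19→Ivanova, Feb 20→Mendoza, Feb 21→Ivanova.

2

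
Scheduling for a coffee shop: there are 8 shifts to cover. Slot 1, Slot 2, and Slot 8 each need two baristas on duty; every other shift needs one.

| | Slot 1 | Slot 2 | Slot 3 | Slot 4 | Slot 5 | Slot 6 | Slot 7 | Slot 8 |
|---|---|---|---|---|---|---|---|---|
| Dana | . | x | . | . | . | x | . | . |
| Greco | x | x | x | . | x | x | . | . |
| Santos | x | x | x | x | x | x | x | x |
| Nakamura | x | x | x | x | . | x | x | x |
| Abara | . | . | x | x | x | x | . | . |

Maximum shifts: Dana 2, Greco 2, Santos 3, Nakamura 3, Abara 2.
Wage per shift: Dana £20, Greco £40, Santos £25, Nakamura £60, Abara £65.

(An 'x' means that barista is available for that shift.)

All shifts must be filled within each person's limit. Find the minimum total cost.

Slot 8 can only be covered by Santos and Nakamura, so that assignment is forced.
Picking the cheapest available barista for each shift independently would cost £315, but that ignores the shift limits.
An optimal schedule: Slot 1→Greco+Santos, Slot 2→Dana+Nakamura, Slot 3→Abara, Slot 4→Nakamura, Slot 5→Greco, Slot 6→Dana, Slot 7→Santos, Slot 8→Santos+Nakamura.
Total: 40 + 25 + 20 + 60 + 65 + 60 + 40 + 20 + 25 + 25 + 60 = £440.

£440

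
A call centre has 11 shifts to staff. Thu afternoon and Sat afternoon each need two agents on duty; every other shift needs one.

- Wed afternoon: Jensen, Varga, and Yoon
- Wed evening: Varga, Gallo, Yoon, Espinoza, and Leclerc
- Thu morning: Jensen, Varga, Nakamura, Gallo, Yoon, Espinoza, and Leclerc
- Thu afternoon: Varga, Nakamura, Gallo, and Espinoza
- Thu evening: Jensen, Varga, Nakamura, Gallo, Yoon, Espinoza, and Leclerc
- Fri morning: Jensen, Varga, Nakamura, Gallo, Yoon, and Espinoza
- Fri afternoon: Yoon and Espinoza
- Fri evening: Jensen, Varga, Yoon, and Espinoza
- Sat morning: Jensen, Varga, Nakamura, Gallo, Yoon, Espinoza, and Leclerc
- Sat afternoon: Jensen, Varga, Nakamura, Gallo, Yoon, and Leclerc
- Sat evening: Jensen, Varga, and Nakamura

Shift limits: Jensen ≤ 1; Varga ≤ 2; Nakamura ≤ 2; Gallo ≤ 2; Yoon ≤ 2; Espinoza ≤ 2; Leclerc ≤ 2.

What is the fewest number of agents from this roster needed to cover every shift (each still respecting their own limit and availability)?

7

13 slots to fill and no one can take more than 2, so at least ⌈13/2⌉ = 7 agents are needed.
Jensen, Varga, Nakamura, Gallo, Yoon, Espinoza, and Leclerc alone can cover everything: Wed afternoon→Jensen, Wed evening→Gallo, Thu morning→Espinoza, Thu afternoon→Nakamura+Gallo, Thu evening→Espinoza, Fri morning→Nakamura, Fri afternoon→Yoon, Fri evening→Varga, Sat morning→Leclerc, Sat afternoon→Yoon+Leclerc, Sat evening→Varga.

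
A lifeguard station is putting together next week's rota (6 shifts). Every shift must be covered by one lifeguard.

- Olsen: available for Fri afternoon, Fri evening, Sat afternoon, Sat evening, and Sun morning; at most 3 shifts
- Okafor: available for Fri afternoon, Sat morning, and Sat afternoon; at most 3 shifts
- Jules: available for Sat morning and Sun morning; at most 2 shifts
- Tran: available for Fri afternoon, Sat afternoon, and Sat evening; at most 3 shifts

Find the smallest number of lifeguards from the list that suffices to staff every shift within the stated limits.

6 slots to fill and no one can take more than 3, so at least ⌈6/3⌉ = 2 lifeguards are needed.
Olsen and Okafor alone can cover everything: Fri afternoon→Okafor, Fri evening→Olsen, Sat morning→Okafor, Sat afternoon→Okafor, Sat evening→Olsen, Sun morning→Olsen.

2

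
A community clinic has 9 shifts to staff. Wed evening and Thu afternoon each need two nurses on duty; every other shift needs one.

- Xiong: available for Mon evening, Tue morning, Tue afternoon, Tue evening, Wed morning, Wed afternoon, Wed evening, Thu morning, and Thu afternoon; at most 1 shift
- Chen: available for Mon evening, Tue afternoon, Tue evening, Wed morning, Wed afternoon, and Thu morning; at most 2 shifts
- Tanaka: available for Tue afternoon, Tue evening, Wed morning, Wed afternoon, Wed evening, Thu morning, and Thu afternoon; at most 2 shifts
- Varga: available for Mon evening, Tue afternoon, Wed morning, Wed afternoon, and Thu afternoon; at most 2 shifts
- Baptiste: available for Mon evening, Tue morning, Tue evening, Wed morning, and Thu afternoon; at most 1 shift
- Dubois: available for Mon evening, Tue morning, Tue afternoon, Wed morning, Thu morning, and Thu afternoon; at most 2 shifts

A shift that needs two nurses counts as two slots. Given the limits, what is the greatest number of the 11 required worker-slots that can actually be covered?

Total capacity across all nurses is 1+2+2+2+1+2 = 10, and 11 slots are needed, so at most 10 can be filled.
An assignment achieving 10: Mon evening→Varga, Tue morning→Baptiste, Tue afternoon→Varga, Tue evening→Chen, Wed morning→Dubois, Wed afternoon→Chen, Wed evening→Xiong+Tanaka, Thu morning→Tanaka, Thu afternoon→Dubois.
Loads: Xiong 1/1, Chen 2/2, Tanaka 2/2, Varga 2/2, Baptiste 1/1, Dubois 2/2.

10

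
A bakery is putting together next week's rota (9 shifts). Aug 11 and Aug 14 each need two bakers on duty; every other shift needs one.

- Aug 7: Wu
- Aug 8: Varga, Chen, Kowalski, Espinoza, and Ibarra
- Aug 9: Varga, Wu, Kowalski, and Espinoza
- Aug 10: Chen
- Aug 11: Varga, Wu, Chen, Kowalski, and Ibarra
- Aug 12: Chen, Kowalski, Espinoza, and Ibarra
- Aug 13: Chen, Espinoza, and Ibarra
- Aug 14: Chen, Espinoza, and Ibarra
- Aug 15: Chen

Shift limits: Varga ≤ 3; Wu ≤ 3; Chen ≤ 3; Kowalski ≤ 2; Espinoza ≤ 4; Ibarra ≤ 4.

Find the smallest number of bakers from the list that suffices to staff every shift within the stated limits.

11 slots to fill and no one can take more than 4, so at least ⌈11/4⌉ = 3 bakers are needed.
No set of 3 bakers can cover every shift (each such set leaves at least one shift with no one available or exceeds a cap).
Varga, Wu, Chen, and Espinoza alone can cover everything: Aug 7→Wu, Aug 8→Varga, Aug 9→Varga, Aug 10→Chen, Aug 11→Varga+Wu, Aug 12→Espinoza, Aug 13→Espinoza, Aug 14→Chen+Espinoza, Aug 15→Chen.

4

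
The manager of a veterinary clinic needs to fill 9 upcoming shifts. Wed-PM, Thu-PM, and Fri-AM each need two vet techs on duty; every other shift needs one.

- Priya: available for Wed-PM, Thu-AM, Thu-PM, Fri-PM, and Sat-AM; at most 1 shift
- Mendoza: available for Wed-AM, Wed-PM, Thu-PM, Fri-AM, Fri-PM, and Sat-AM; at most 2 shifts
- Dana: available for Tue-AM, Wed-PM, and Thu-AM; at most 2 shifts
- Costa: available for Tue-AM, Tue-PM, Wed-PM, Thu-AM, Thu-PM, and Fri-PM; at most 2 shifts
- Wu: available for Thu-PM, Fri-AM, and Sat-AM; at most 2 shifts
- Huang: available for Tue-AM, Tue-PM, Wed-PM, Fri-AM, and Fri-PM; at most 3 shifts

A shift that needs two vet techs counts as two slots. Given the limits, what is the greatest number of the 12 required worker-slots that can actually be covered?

Total capacity across all vet techs is 1+2+2+2+2+3 = 12, and 12 slots are needed, so at most 12 can be filled.
An assignment achieving 12: Tue-AM→Dana, Tue-PM→Costa, Wed-AM→Mendoza, Wed-PM→Dana+Huang, Thu-AM→Priya, Thu-PM→Costa+Wu, Fri-AM→Mendoza+Huang, Fri-PM→Huang, Sat-AM→Wu.
Loads: Priya 1/1, Mendoza 2/2, Dana 2/2, Costa 2/2, Wu 2/2, Huang 3/3.

12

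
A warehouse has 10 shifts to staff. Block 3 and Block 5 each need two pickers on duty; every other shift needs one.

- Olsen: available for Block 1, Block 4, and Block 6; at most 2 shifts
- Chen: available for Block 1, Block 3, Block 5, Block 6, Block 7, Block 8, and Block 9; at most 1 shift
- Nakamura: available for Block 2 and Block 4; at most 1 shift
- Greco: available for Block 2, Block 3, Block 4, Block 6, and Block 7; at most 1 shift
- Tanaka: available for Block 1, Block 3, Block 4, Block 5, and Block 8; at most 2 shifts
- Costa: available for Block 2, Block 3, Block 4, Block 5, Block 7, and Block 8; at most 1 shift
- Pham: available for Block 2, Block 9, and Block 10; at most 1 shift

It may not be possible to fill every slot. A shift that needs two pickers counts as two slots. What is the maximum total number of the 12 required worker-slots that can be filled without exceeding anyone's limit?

9

Total capacity across all pickers is 2+1+1+1+2+1+1 = 9, and 12 slots are needed, so at most 9 can be filled.
An assignment achieving 9: Block 1→Olsen, Block 2→Nakamura, Block 5→Tanaka+Costa, Block 6→Olsen, Block 7→Greco, Block 8→Tanaka, Block 9→Chen, Block 10→Pham.
Loads: Olsen 2/2, Chen 1/1, Nakamura 1/1, Greco 1/1, Tanaka 2/2, Costa 1/1, Pham 1/1.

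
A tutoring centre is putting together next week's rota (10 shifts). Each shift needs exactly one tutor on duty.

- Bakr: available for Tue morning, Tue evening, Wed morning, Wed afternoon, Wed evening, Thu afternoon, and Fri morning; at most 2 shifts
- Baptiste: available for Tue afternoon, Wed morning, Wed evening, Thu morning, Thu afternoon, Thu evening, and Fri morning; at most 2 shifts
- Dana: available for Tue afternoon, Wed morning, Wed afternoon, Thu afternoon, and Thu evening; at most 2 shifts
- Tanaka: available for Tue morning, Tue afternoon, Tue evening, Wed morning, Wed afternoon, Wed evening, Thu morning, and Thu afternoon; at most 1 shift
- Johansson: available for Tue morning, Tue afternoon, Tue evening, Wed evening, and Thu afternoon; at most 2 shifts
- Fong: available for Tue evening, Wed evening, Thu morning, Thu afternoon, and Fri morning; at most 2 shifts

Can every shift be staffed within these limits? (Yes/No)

Yes

One valid schedule: Tue morning→Bakr, Tue afternoon→Dana, Tue evening→Tanaka, Wed morning→Dana, Wed afternoon→Bakr, Wed evening→Johansson, Thu morning→Baptiste, Thu afternoon→Johansson, Thu evening→Baptiste, Fri morning→Fong.
Loads: Bakr 2/2, Baptiste 2/2, Dana 2/2, Tanaka 1/1, Johansson 2/2, Fong 1/2 — all within limits.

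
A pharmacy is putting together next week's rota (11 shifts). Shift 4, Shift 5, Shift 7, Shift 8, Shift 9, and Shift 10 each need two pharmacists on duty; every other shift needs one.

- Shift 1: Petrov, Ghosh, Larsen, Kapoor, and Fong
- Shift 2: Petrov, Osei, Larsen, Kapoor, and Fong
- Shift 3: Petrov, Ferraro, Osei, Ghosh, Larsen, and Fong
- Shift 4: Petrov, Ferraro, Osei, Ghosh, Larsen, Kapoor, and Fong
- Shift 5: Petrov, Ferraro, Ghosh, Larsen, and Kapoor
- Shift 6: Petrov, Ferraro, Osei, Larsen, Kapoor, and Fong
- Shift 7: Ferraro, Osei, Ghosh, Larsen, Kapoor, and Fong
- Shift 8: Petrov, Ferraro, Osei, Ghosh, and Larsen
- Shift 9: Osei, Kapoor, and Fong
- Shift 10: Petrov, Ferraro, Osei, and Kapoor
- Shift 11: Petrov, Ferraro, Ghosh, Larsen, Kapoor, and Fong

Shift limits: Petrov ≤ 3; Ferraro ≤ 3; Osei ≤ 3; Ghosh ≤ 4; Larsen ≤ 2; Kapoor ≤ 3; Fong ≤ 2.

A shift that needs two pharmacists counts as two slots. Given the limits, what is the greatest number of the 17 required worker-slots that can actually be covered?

Total capacity across all pharmacists is 3+3+3+4+2+3+2 = 20, and 17 slots are needed, so at most 17 can be filled.
An assignment achieving 17: Shift 1→Petrov, Shift 2→Petrov, Shift 3→Osei, Shift 4→Ghosh+Kapoor, Shift 5→Ferraro+Ghosh, Shift 6→Larsen, Shift 7→Ghosh+Larsen, Shift 8→Ferraro+Osei, Shift 9→Osei+Kapoor, Shift 10→Petrov+Ferraro, Shift 11→Ghosh.
Loads: Petrov 3/3, Ferraro 3/3, Osei 3/3, Ghosh 4/4, Larsen 2/2, Kapoor 2/3, Fong 0/2.

17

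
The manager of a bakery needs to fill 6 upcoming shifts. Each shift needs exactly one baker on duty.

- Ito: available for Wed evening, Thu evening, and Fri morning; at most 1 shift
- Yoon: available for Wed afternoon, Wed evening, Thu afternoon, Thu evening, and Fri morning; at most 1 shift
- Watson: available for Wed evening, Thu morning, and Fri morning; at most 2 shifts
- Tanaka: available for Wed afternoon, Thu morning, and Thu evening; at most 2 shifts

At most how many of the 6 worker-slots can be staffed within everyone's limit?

6

Total capacity across all bakers is 1+1+2+2 = 6, and 6 slots are needed, so at most 6 can be filled.
An assignment achieving 6: Wed afternoon→Tanaka, Wed evening→Ito, Thu morning→Watson, Thu afternoon→Yoon, Thu evening→Tanaka, Fri morning→Watson.
Loads: Ito 1/1, Yoon 1/1, Watson 2/2, Tanaka 2/2.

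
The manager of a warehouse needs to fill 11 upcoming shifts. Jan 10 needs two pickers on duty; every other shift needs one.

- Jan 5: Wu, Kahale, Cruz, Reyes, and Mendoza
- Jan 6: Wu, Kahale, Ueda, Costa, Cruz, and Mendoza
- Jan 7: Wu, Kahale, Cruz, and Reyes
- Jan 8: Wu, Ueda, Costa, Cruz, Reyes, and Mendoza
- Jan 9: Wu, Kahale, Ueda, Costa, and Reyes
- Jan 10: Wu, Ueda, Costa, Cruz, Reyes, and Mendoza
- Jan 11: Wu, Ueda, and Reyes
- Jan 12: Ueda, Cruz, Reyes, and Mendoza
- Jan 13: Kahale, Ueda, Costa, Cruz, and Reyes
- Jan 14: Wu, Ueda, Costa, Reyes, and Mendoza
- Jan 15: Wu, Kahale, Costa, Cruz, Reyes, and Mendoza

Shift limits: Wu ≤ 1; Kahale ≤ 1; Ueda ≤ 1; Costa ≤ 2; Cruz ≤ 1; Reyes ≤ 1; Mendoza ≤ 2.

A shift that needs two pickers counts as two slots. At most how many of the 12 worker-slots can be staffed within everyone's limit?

9

Total capacity across all pickers is 1+1+1+2+1+1+2 = 9, and 12 slots are needed, so at most 9 can be filled.
An assignment achieving 9: Jan 5→Cruz, Jan 6→Mendoza, Jan 7→Kahale, Jan 8→Mendoza, Jan 9→Costa, Jan 11→Wu, Jan 12→Ueda, Jan 13→Costa, Jan 14→Reyes.
Loads: Wu 1/1, Kahale 1/1, Ueda 1/1, Costa 2/2, Cruz 1/1, Reyes 1/1, Mendoza 2/2.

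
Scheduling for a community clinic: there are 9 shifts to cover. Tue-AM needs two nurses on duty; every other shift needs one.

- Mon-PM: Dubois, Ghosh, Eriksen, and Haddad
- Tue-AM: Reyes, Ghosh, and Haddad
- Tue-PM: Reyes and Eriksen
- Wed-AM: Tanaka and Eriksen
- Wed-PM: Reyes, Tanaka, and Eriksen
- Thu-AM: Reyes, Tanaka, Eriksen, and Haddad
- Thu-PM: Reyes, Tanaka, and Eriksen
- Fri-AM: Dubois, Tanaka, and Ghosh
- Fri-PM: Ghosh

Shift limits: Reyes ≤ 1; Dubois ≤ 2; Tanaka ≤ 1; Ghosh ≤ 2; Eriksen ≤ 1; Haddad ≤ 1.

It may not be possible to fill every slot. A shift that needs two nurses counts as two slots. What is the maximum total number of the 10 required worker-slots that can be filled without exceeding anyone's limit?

Total capacity across all nurses is 1+2+1+2+1+1 = 8, and 10 slots are needed, so at most 8 can be filled.
An assignment achieving 8: Mon-PM→Dubois, Tue-AM→Ghosh+Haddad, Tue-PM→Reyes, Wed-AM→Tanaka, Wed-PM→Eriksen, Fri-AM→Dubois, Fri-PM→Ghosh.
Loads: Reyes 1/1, Dubois 2/2, Tanaka 1/1, Ghosh 2/2, Eriksen 1/1, Haddad 1/1.

8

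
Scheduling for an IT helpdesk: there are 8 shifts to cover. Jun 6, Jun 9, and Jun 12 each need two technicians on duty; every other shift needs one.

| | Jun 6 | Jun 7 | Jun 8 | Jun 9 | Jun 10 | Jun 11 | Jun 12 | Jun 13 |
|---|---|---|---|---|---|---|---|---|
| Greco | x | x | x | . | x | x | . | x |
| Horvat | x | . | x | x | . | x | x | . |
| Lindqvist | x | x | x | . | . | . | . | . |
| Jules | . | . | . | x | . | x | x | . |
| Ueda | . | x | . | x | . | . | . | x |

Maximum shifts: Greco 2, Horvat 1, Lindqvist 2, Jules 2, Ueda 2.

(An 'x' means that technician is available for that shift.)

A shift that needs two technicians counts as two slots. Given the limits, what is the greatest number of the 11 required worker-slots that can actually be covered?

9

Total capacity across all technicians is 2+1+2+2+2 = 9, and 11 slots are needed, so at most 9 can be filled.
An assignment achieving 9: Jun 6→Lindqvist, Jun 7→Ueda, Jun 8→Lindqvist, Jun 9→Jules+Ueda, Jun 10→Greco, Jun 12→Horvat+Jules, Jun 13→Greco.
Loads: Greco 2/2, Horvat 1/1, Lindqvist 2/2, Jules 2/2, Ueda 2/2.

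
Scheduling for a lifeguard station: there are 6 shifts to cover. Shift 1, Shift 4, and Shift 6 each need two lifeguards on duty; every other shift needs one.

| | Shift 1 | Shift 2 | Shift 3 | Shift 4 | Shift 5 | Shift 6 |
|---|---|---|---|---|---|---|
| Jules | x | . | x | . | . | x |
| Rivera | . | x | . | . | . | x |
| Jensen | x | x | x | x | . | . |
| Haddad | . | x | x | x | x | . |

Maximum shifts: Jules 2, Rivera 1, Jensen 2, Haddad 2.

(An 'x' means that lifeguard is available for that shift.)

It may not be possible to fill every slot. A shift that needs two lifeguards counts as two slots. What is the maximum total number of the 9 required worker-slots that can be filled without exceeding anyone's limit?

7

Total capacity across all lifeguards is 2+1+2+2 = 7, and 9 slots are needed, so at most 7 can be filled.
An assignment achieving 7: Shift 1→Jules+Jensen, Shift 4→Jensen+Haddad, Shift 5→Haddad, Shift 6→Jules+Rivera.
Loads: Jules 2/2, Rivera 1/1, Jensen 2/2, Haddad 2/2.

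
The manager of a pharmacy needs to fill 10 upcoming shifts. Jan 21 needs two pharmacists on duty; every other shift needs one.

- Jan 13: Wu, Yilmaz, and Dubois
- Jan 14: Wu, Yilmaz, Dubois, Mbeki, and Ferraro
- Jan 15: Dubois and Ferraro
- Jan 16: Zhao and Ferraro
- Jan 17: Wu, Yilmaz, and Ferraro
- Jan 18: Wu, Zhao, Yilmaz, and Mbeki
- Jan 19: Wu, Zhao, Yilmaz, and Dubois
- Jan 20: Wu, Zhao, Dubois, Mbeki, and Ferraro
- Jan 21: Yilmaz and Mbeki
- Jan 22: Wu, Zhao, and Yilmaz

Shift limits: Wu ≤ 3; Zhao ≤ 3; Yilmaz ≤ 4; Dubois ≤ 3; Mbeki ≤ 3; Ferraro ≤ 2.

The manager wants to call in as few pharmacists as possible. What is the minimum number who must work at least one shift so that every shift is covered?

11 slots to fill and no one can take more than 4, so at least ⌈11/4⌉ = 3 pharmacists are needed.
Any 3 pharmacists together have capacity at most 4+3+3 = 10 < 11 slots, so 3 can never suffice.
Wu, Yilmaz, Mbeki, and Ferraro alone can cover everything: Jan 13→Wu, Jan 14→Yilmaz, Jan 15→Ferraro, Jan 16→Ferraro, Jan 17→Yilmaz, Jan 18→Yilmaz, Jan 19→Wu, Jan 20→Mbeki, Jan 21→Yilmaz+Mbeki, Jan 22→Wu.

4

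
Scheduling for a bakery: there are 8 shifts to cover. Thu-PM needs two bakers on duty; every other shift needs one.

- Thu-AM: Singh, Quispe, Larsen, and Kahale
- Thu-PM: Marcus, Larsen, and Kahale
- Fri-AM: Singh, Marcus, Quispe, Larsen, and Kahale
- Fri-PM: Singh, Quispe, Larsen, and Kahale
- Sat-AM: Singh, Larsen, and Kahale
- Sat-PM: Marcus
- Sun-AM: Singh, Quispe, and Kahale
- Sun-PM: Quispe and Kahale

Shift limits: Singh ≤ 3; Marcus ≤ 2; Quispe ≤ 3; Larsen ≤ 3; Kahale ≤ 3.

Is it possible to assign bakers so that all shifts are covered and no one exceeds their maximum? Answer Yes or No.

Yes

Sat-PM can only be covered by Marcus, so that assignment is forced.
One valid schedule: Thu-AM→Singh, Thu-PM→Marcus+Larsen, Fri-AM→Quispe, Fri-PM→Quispe, Sat-AM→Singh, Sat-PM→Marcus, Sun-AM→Singh, Sun-PM→Quispe.
Loads: Singh 3/3, Marcus 2/2, Quispe 3/3, Larsen 1/3, Kahale 0/3 — all within limits.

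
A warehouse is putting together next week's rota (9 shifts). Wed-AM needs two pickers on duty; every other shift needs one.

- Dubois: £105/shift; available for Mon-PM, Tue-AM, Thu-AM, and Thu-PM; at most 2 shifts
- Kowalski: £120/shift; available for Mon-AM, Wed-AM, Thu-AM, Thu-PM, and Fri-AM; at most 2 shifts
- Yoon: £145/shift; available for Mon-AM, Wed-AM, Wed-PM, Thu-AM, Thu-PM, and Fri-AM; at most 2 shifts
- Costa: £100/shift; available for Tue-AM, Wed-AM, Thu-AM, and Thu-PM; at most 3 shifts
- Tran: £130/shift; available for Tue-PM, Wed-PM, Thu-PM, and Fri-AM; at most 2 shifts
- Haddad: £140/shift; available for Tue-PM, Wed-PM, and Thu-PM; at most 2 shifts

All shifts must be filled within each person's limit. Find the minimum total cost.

£1150

Mon-PM can only be covered by Dubois, so that assignment is forced.
Picking the cheapest available picker for each shift independently would cost £1125, but that ignores the shift limits.
An optimal schedule: Mon-AM→Kowalski, Mon-PM→Dubois, Tue-AM→Costa, Tue-PM→Tran, Wed-AM→Costa+Kowalski, Wed-PM→Haddad, Thu-AM→Costa, Thu-PM→Dubois, Fri-AM→Tran.
Total: 120 + 105 + 100 + 130 + 100 + 120 + 140 + 100 + 105 + 130 = £1150.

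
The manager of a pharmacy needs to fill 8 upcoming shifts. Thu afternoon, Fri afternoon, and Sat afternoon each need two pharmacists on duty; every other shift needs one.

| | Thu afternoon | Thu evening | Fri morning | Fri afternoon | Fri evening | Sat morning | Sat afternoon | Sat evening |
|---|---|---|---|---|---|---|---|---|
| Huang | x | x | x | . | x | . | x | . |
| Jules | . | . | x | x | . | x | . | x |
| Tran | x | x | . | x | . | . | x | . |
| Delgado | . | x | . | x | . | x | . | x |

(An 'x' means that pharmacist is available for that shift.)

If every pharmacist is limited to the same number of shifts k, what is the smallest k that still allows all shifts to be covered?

With 4 pharmacists and 11 worker-slots to fill, someone must work at least ⌈11/4⌉ = 3 shifts, so k ≥ 3.
k = 3 works: Thu afternoon→Huang+Tran, Thu evening→Delgado, Fri morning→Jules, Fri afternoon→Tran+Delgado, Fri evening→Huang, Sat morning→Jules, Sat afternoon→Huang+Tran, Sat evening→Jules.
Loads: Huang 3, Jules 3, Tran 3, Delgado 2 — all ≤ 3.

3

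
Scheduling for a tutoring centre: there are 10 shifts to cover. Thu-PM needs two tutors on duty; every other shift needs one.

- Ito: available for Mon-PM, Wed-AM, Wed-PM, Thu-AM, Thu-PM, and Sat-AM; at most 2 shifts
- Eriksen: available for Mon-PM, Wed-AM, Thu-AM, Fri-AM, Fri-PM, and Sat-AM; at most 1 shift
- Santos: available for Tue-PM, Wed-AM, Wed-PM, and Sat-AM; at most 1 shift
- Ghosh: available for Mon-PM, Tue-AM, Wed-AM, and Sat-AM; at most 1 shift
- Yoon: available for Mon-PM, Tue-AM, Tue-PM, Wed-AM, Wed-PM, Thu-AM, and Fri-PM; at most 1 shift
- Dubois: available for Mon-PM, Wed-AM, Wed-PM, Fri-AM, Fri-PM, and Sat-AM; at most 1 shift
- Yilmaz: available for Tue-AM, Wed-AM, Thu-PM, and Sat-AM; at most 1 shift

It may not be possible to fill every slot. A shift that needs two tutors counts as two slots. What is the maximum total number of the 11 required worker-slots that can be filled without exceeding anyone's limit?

Total capacity across all tutors is 2+1+1+1+1+1+1 = 8, and 11 slots are needed, so at most 8 can be filled.
An assignment achieving 8: Tue-AM→Ghosh, Tue-PM→Santos, Wed-PM→Dubois, Thu-AM→Ito, Thu-PM→Ito+Yilmaz, Fri-AM→Eriksen, Fri-PM→Yoon.
Loads: Ito 2/2, Eriksen 1/1, Santos 1/1, Ghosh 1/1, Yoon 1/1, Dubois 1/1, Yilmaz 1/1.

8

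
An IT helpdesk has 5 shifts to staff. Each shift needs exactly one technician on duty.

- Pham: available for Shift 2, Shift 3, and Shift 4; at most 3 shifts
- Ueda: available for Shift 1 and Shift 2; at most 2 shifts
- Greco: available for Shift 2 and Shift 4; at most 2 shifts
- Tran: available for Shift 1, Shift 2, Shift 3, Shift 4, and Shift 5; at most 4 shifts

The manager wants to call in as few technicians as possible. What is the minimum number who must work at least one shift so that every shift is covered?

5 slots to fill and no one can take more than 4, so at least ⌈5/4⌉ = 2 technicians are needed.
Pham and Tran alone can cover everything: Shift 1→Tran, Shift 2→Pham, Shift 3→Pham, Shift 4→Pham, Shift 5→Tran.

2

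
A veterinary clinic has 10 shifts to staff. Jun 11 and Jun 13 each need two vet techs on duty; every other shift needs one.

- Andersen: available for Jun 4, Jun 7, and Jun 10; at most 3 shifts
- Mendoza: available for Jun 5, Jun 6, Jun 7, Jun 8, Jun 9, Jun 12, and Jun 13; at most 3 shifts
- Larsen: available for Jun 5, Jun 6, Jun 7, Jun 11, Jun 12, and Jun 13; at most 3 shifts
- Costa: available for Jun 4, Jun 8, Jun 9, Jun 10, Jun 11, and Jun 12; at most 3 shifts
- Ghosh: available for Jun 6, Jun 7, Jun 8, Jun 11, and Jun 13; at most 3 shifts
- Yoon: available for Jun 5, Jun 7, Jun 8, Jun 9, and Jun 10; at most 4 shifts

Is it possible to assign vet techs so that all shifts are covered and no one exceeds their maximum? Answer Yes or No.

Yes

One valid schedule: Jun 4→Andersen, Jun 5→Mendoza, Jun 6→Mendoza, Jun 7→Andersen, Jun 8→Costa, Jun 9→Mendoza, Jun 10→Andersen, Jun 11→Larsen+Costa, Jun 12→Larsen, Jun 13→Larsen+Ghosh.
Loads: Andersen 3/3, Mendoza 3/3, Larsen 3/3, Costa 2/3, Ghosh 1/3, Yoon 0/4 — all within limits.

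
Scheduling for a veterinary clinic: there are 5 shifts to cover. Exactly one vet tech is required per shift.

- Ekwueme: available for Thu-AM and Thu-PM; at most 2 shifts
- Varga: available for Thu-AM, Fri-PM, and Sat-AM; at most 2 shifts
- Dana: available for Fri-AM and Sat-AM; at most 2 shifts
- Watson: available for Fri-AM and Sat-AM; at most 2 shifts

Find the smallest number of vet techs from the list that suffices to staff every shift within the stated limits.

3

5 slots to fill and no one can take more than 2, so at least ⌈5/2⌉ = 3 vet techs are needed.
Ekwueme, Varga, and Dana alone can cover everything: Thu-AM→Ekwueme, Thu-PM→Ekwueme, Fri-AM→Dana, Fri-PM→Varga, Sat-AM→Varga.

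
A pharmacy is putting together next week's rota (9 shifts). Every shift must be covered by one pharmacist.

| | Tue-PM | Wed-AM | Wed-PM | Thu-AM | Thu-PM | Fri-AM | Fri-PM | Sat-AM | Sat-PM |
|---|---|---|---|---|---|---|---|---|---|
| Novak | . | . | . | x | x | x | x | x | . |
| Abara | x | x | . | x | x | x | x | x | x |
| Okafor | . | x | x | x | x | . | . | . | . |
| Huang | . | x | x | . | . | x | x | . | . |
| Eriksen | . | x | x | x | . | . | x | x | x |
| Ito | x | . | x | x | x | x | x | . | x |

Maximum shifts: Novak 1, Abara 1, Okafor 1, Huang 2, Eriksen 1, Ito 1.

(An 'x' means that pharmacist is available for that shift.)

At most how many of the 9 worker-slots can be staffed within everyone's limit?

7

Total capacity across all pharmacists is 1+1+1+2+1+1 = 7, and 9 slots are needed, so at most 7 can be filled.
An assignment achieving 7: Tue-PM→Abara, Wed-AM→Okafor, Wed-PM→Huang, Thu-PM→Ito, Fri-AM→Huang, Sat-AM→Novak, Sat-PM→Eriksen.
Loads: Novak 1/1, Abara 1/1, Okafor 1/1, Huang 2/2, Eriksen 1/1, Ito 1/1.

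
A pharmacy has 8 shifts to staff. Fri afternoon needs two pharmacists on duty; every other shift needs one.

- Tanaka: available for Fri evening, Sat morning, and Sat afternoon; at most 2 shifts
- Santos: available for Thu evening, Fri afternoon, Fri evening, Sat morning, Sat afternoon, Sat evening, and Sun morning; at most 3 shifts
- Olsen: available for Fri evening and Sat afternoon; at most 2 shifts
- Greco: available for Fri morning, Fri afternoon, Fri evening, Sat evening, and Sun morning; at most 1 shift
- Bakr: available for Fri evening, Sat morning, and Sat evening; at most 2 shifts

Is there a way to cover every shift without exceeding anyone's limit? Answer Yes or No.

No

Total capacity is 10 and 9 slots are needed, so capacity alone doesn't rule it out.
Shifts {Fri morning, Fri afternoon} need 3 worker-slots in total, but the pharmacists available for any of those shifts (Santos and Greco) can supply at most 2 among them. So no valid schedule exists.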